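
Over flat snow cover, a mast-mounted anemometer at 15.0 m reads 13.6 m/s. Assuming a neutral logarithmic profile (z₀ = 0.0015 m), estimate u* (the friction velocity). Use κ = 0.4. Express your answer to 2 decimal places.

u* ≈ 0.59 m/s

Log law: V(z) = (u*/κ) · ln(z/z₀) ⇒ u* = κ · V / ln(z/z₀)
u* = 0.4 × 13.6 / ln(15.0/0.0015) = 0.4 × 13.6 / 9.2103
   = 5.4400 / 9.2103 = 0.5906 m/s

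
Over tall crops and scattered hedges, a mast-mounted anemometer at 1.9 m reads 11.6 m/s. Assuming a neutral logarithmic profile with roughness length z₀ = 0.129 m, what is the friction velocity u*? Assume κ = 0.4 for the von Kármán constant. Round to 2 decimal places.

Log law: V(z) = (u*/κ) · ln(z/z₀) ⇒ u* = κ · V / ln(z/z₀)
u* = 0.4 × 11.6 / ln(1.9/0.129) = 0.4 × 11.6 / 2.6898
   = 4.6400 / 2.6898 = 1.7250 m/s

u* ≈ 1.73 m/s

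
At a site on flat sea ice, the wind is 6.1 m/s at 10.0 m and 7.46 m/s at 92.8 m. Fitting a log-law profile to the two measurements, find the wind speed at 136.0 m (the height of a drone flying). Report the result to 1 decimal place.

Log law: V ∝ ln(z/z₀). From the pair, with r = V₁/V₂ = 0.81769,
ln z₀ = (ln z₁ − r·ln z₂)/(1 − r) = (2.3026 − 0.81769×4.5304)/0.18231 = -7.6900 → z₀ = 0.0004574 m
V₃ = V₁ · ln(z₃/z₀)/ln(z₁/z₀) = 6.1 × 12.6027/9.9926 = 7.6933 m/s

7.7 m/s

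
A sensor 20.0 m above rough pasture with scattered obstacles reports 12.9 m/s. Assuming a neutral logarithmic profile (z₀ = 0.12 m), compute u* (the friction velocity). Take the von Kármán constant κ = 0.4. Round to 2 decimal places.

Log law: V(z) = (u*/κ) · ln(z/z₀) ⇒ u* = κ · V / ln(z/z₀)
u* = 0.4 × 12.9 / ln(20.0/0.12) = 0.4 × 12.9 / 5.1160
   = 5.1600 / 5.1160 = 1.0086 m/s

u* ≈ 1.01 m/s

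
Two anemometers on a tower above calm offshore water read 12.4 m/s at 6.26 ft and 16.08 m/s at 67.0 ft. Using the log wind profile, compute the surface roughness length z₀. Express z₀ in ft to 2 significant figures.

Log law: V(z) ∝ ln(z/z₀). With r = V₁/V₂ = 12.4/16.08 = 0.77114,
r · ln(z₂/z₀) = ln(z₁/z₀) ⇒ ln z₀ = (ln z₁ − r·ln z₂)/(1 − r)
ln z₀ = (1.83418 − 0.77114×4.20469) / 0.22886 = -6.1534
z₀ = exp(-6.1534) = 0.002126 ft

z₀ ≈ 0.0021 ft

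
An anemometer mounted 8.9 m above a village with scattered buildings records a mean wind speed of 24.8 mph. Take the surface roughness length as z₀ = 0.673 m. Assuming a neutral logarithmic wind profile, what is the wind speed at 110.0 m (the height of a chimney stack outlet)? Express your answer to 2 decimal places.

48.95 mph

Log law: V(z) ∝ ln(z/z₀), so V₂/V₁ = ln(z₂/z₀) / ln(z₁/z₀).
ln(110.0/0.673) = 5.0965, ln(8.9/0.673) = 2.5821
V₂ = 24.8 × 5.0965/2.5821 = 24.8 × 1.9738 = 48.9504 mph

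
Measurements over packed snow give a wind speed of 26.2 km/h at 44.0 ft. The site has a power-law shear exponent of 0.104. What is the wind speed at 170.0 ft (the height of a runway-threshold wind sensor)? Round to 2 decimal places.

30.15 km/h

Power-law profile: V₂ = V₁ · (z₂/z₁)^α
V₂ = 26.2 × (170.0/44.0)^0.104 = 26.2 × (3.8636)^0.104
    = 26.2 × 1.1509 = 30.1543 km/h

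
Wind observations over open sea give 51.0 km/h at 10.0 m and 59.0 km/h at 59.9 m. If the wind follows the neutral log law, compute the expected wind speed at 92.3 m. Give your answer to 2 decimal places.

60.93 km/h

Log law: V ∝ ln(z/z₀). From the pair, with r = V₁/V₂ = 0.86441,
ln z₀ = (ln z₁ − r·ln z₂)/(1 − r) = (2.3026 − 0.86441×4.0927)/0.13559 = -9.1092 → z₀ = 0.0001106 m
V₃ = V₁ · ln(z₃/z₀)/ln(z₁/z₀) = 51.0 × 13.6343/11.4118 = 60.9323 km/h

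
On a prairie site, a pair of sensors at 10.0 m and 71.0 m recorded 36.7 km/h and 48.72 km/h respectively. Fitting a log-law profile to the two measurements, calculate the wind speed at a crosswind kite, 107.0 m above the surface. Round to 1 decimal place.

51.2 km/h

Log law: V ∝ ln(z/z₀). From the pair, with r = V₁/V₂ = 0.75328,
ln z₀ = (ln z₁ − r·ln z₂)/(1 − r) = (2.3026 − 0.75328×4.2627)/0.24672 = -3.6821 → z₀ = 0.02517 m
V₃ = V₁ · ln(z₃/z₀)/ln(z₁/z₀) = 36.7 × 8.3549/5.9846 = 51.2352 km/h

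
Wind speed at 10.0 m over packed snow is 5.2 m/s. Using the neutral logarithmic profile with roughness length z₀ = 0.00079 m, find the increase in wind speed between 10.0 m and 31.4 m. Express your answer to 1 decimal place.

0.6 m/s

Log law: V₂ = V₁ · ln(z₂/z₀)/ln(z₁/z₀) = 5.2 × 10.5903/9.4461 = 5.8299 m/s
ΔV = 5.8299 − 5.2 = 0.6299 m/s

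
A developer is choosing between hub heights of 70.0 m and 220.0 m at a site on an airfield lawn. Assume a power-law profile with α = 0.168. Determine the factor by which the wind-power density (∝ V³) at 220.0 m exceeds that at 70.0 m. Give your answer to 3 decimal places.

1.781

Speed ratio: V_B/V_A = (z_B/z_A)^α = (220.0/70.0)^0.168 = (3.1429)^0.168 = 1.21213
Power-density ratio: P_B/P_A = (V_B/V_A)³ = (1.21213)³ = 1.78095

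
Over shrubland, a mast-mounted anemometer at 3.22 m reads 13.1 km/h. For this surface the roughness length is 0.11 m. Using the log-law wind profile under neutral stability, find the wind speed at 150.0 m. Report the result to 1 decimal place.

Log law: V(z) ∝ ln(z/z₀), so V₂/V₁ = ln(z₂/z₀) / ln(z₁/z₀).
ln(150.0/0.11) = 7.2179, ln(3.22/0.11) = 3.3767
V₂ = 13.1 × 7.2179/3.3767 = 13.1 × 2.1376 = 28.0024 km/h

28.0 km/h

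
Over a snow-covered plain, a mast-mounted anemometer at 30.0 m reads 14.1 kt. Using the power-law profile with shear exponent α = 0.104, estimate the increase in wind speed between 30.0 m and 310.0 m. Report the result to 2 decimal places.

3.88 kt

Power law: V₂ = V₁ · (z₂/z₁)^α = 14.1 × (10.3333)^0.104 = 17.9763 kt
ΔV = 17.9763 − 14.1 = 3.8763 kt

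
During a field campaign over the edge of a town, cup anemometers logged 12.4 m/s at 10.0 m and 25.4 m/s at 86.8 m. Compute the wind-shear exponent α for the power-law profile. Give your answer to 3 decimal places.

α ≈ 0.332

Power law: V₂/V₁ = (z₂/z₁)^α ⇒ α = ln(V₂/V₁) / ln(z₂/z₁)
α = ln(25.4/12.4) / ln(86.8/10.0) = ln(2.0484) / ln(8.6800)
  = 0.71705 / 2.16102 = 0.33181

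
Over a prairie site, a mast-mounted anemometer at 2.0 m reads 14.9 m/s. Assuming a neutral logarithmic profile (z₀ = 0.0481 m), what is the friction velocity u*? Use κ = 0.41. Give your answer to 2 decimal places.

Log law: V(z) = (u*/κ) · ln(z/z₀) ⇒ u* = κ · V / ln(z/z₀)
u* = 0.41 × 14.9 / ln(2.0/0.0481) = 0.41 × 14.9 / 3.7276
   = 6.1090 / 3.7276 = 1.6388 m/s

u* ≈ 1.64 m/s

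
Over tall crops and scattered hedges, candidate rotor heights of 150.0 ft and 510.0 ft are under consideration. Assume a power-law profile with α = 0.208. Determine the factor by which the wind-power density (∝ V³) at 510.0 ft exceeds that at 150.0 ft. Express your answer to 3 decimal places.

2.146

Speed ratio: V_B/V_A = (z_B/z_A)^α = (510.0/150.0)^0.208 = (3.4000)^0.208 = 1.28987
Power-density ratio: P_B/P_A = (V_B/V_A)³ = (1.28987)³ = 2.14606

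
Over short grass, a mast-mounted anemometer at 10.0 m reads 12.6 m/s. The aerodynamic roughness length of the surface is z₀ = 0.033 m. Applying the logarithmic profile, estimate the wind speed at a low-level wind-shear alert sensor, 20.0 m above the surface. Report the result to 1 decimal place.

14.1 m/s

Log law: V(z) ∝ ln(z/z₀), so V₂/V₁ = ln(z₂/z₀) / ln(z₁/z₀).
ln(20.0/0.033) = 6.4070, ln(10.0/0.033) = 5.7138
V₂ = 12.6 × 6.4070/5.7138 = 12.6 × 1.1213 = 14.1285 m/s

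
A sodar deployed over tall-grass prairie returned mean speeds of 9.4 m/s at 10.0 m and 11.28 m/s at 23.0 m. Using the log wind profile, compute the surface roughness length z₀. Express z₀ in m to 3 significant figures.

z₀ ≈ 0.155 m

Log law: V(z) ∝ ln(z/z₀). With r = V₁/V₂ = 9.4/11.28 = 0.83333,
r · ln(z₂/z₀) = ln(z₁/z₀) ⇒ ln z₀ = (ln z₁ − r·ln z₂)/(1 − r)
ln z₀ = (2.30259 − 0.83333×3.13549) / 0.16667 = -1.8620
z₀ = exp(-1.8620) = 0.1554 m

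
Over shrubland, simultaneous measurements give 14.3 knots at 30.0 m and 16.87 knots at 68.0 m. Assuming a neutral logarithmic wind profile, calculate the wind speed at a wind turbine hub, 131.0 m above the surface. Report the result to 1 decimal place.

18.9 knots

Log law: V ∝ ln(z/z₀). From the pair, with r = V₁/V₂ = 0.84766,
ln z₀ = (ln z₁ − r·ln z₂)/(1 − r) = (3.4012 − 0.84766×4.2195)/0.15234 = -1.1520 → z₀ = 0.3160 m
V₃ = V₁ · ln(z₃/z₀)/ln(z₁/z₀) = 14.3 × 6.0272/4.5532 = 18.9293 knots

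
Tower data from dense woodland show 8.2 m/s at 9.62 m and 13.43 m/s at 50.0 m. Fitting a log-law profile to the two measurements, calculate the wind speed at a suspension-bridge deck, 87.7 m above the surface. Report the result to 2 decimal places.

15.21 m/s

Log law: V ∝ ln(z/z₀). From the pair, with r = V₁/V₂ = 0.61057,
ln z₀ = (ln z₁ − r·ln z₂)/(1 − r) = (2.2638 − 0.61057×3.9120)/0.38943 = -0.3203 → z₀ = 0.7259 m
V₃ = V₁ · ln(z₃/z₀)/ln(z₁/z₀) = 8.2 × 4.7942/2.5841 = 15.2130 m/s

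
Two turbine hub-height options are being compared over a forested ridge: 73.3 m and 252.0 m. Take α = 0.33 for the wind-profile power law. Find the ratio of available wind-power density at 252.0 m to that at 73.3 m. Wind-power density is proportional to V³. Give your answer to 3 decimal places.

3.396

Speed ratio: V_B/V_A = (z_B/z_A)^α = (252.0/73.3)^0.33 = (3.4379)^0.33 = 1.50307
Power-density ratio: P_B/P_A = (V_B/V_A)³ = (1.50307)³ = 3.39573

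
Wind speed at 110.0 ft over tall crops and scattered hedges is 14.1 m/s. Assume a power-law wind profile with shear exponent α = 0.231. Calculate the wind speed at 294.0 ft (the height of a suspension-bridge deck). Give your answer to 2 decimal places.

17.69 m/s

Power-law profile: V₂ = V₁ · (z₂/z₁)^α
V₂ = 14.1 × (294.0/110.0)^0.231 = 14.1 × (2.6727)^0.231
    = 14.1 × 1.2550 = 17.6948 m/s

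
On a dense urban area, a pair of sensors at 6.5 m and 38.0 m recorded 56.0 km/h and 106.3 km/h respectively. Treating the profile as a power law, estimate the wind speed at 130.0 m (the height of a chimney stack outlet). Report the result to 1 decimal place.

First find α: α = ln(V₂/V₁)/ln(z₂/z₁) = ln(106.3/56.0)/ln(38.0/6.5) = 0.64091/1.76578 = 0.3630
Extrapolate from 38.0 m to 130.0 m: V₃ = 106.3 × (130.0/38.0)^0.3630 = 106.3 × 1.5627 = 166.1167 km/h

166.1 km/h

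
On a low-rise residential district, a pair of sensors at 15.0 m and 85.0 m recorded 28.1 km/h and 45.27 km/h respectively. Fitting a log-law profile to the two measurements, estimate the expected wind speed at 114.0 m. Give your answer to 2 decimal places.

Log law: V ∝ ln(z/z₀). From the pair, with r = V₁/V₂ = 0.62072,
ln z₀ = (ln z₁ − r·ln z₂)/(1 − r) = (2.7081 − 0.62072×4.4427)/0.37928 = -0.1308 → z₀ = 0.8774 m
V₃ = V₁ · ln(z₃/z₀)/ln(z₁/z₀) = 28.1 × 4.8670/2.8388 = 48.1757 km/h

48.18 km/h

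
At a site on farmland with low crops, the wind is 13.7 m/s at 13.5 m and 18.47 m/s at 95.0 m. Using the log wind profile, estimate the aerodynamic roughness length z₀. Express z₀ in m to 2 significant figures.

Log law: V(z) ∝ ln(z/z₀). With r = V₁/V₂ = 13.7/18.47 = 0.74174,
r · ln(z₂/z₀) = ln(z₁/z₀) ⇒ ln z₀ = (ln z₁ − r·ln z₂)/(1 − r)
ln z₀ = (2.60269 − 0.74174×4.55388) / 0.25826 = -3.0013
z₀ = exp(-3.0013) = 0.04972 m

z₀ ≈ 0.050 m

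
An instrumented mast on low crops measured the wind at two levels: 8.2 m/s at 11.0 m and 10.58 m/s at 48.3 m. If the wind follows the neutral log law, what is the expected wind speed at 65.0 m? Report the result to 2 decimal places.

Log law: V ∝ ln(z/z₀). From the pair, with r = V₁/V₂ = 0.77505,
ln z₀ = (ln z₁ − r·ln z₂)/(1 − r) = (2.3979 − 0.77505×3.8774)/0.22495 = -2.6997 → z₀ = 0.06723 m
V₃ = V₁ · ln(z₃/z₀)/ln(z₁/z₀) = 8.2 × 6.8741/5.0976 = 11.0577 m/s

11.06 m/s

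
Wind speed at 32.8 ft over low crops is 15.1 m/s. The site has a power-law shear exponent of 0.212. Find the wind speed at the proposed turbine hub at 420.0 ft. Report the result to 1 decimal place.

Power-law profile: V₂ = V₁ · (z₂/z₁)^α
V₂ = 15.1 × (420.0/32.8)^0.212 = 15.1 × (12.8049)^0.212
    = 15.1 × 1.7170 = 25.9263 m/s

25.9 m/s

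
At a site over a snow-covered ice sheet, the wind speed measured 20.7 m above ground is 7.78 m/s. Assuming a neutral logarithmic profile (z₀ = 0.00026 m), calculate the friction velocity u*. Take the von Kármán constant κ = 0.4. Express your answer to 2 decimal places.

u* ≈ 0.28 m/s

Log law: V(z) = (u*/κ) · ln(z/z₀) ⇒ u* = κ · V / ln(z/z₀)
u* = 0.4 × 7.78 / ln(20.7/0.00026) = 0.4 × 7.78 / 11.2850
   = 3.1120 / 11.2850 = 0.2758 m/s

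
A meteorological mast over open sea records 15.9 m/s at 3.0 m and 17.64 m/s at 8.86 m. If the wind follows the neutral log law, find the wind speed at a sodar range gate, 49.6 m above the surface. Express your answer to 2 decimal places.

20.41 m/s

Log law: V ∝ ln(z/z₀). From the pair, with r = V₁/V₂ = 0.90136,
ln z₀ = (ln z₁ − r·ln z₂)/(1 − r) = (1.0986 − 0.90136×2.1815)/0.09864 = -8.7972 → z₀ = 0.0001512 m
V₃ = V₁ · ln(z₃/z₀)/ln(z₁/z₀) = 15.9 × 12.7012/9.8958 = 20.4075 m/s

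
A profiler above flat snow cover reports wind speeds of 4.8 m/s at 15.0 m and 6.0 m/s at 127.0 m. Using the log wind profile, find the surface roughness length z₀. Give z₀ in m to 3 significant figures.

z₀ ≈ 0.00292 m

Log law: V(z) ∝ ln(z/z₀). With r = V₁/V₂ = 4.8/6.0 = 0.80000,
r · ln(z₂/z₀) = ln(z₁/z₀) ⇒ ln z₀ = (ln z₁ − r·ln z₂)/(1 − r)
ln z₀ = (2.70805 − 0.80000×4.84419) / 0.20000 = -5.8365
z₀ = exp(-5.8365) = 0.002919 m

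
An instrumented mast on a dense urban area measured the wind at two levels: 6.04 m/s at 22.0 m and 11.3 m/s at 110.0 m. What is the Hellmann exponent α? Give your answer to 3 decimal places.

Power law: V₂/V₁ = (z₂/z₁)^α ⇒ α = ln(V₂/V₁) / ln(z₂/z₁)
α = ln(11.3/6.04) / ln(110.0/22.0) = ln(1.8709) / ln(5.0000)
  = 0.62640 / 1.60944 = 0.38920

α ≈ 0.389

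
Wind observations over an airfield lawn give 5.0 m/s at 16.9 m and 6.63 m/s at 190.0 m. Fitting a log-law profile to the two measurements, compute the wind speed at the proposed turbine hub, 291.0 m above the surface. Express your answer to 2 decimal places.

Log law: V ∝ ln(z/z₀). From the pair, with r = V₁/V₂ = 0.75415,
ln z₀ = (ln z₁ − r·ln z₂)/(1 − r) = (2.8273 − 0.75415×5.2470)/0.24585 = -4.5951 → z₀ = 0.01010 m
V₃ = V₁ · ln(z₃/z₀)/ln(z₁/z₀) = 5.0 × 10.2684/7.4224 = 6.9172 m/s

6.92 m/s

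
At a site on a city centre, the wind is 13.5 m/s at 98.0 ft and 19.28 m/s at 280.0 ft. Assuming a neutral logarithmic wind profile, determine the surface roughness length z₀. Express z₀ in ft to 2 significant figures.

z₀ ≈ 8.4 ft

Log law: V(z) ∝ ln(z/z₀). With r = V₁/V₂ = 13.5/19.28 = 0.70021,
r · ln(z₂/z₀) = ln(z₁/z₀) ⇒ ln z₀ = (ln z₁ − r·ln z₂)/(1 − r)
ln z₀ = (4.58497 − 0.70021×5.63479) / 0.29979 = 2.1330
z₀ = exp(2.1330) = 8.440 ft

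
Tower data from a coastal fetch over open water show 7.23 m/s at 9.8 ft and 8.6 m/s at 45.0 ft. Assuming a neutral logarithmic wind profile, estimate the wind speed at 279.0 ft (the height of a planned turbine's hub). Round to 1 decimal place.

10.2 m/s

Log law: V ∝ ln(z/z₀). From the pair, with r = V₁/V₂ = 0.84070,
ln z₀ = (ln z₁ − r·ln z₂)/(1 − r) = (2.2824 − 0.84070×3.8067)/0.15930 = -5.7618 → z₀ = 0.003145 ft
V₃ = V₁ · ln(z₃/z₀)/ln(z₁/z₀) = 7.23 × 11.3930/8.0442 = 10.2399 m/s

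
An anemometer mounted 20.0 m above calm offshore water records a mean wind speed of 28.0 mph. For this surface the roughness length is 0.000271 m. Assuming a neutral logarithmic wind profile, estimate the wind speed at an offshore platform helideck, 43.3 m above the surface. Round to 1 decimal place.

29.9 mph

Log law: V(z) ∝ ln(z/z₀), so V₂/V₁ = ln(z₂/z₀) / ln(z₁/z₀).
ln(43.3/0.000271) = 11.9815, ln(20.0/0.000271) = 11.2091
V₂ = 28.0 × 11.9815/11.2091 = 28.0 × 1.0689 = 29.9295 mph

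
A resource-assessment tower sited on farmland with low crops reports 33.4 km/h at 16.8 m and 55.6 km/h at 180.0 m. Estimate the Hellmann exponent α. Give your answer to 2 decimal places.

Power law: V₂/V₁ = (z₂/z₁)^α ⇒ α = ln(V₂/V₁) / ln(z₂/z₁)
α = ln(55.6/33.4) / ln(180.0/16.8) = ln(1.6647) / ln(10.7143)
  = 0.50963 / 2.37158 = 0.21489

α ≈ 0.21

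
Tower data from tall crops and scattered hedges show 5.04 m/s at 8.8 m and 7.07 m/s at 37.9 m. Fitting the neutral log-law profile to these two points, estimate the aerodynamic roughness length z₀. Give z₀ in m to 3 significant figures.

Log law: V(z) ∝ ln(z/z₀). With r = V₁/V₂ = 5.04/7.07 = 0.71287,
r · ln(z₂/z₀) = ln(z₁/z₀) ⇒ ln z₀ = (ln z₁ − r·ln z₂)/(1 − r)
ln z₀ = (2.17475 − 0.71287×3.63495) / 0.28713 = -1.4506
z₀ = exp(-1.4506) = 0.2344 m

z₀ ≈ 0.234 m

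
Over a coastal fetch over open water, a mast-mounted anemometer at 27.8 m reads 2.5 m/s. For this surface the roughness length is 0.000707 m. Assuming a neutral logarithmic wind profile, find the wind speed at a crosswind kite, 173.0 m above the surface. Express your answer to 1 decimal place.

2.9 m/s

Log law: V(z) ∝ ln(z/z₀), so V₂/V₁ = ln(z₂/z₀) / ln(z₁/z₀).
ln(173.0/0.000707) = 12.4078, ln(27.8/0.000707) = 10.5795
V₂ = 2.5 × 12.4078/10.5795 = 2.5 × 1.1728 = 2.9320 m/s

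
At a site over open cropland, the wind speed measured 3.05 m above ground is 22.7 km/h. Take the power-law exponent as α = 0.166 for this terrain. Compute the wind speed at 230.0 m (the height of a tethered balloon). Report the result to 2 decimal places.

Power-law profile: V₂ = V₁ · (z₂/z₁)^α
V₂ = 22.7 × (230.0/3.05)^0.166 = 22.7 × (75.4098)^0.166
    = 22.7 × 2.0495 = 46.5242 km/h

46.52 km/h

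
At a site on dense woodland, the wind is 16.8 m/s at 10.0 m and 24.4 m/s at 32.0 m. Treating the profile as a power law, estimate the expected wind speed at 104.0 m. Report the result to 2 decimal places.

First find α: α = ln(V₂/V₁)/ln(z₂/z₁) = ln(24.4/16.8)/ln(32.0/10.0) = 0.37320/1.16315 = 0.3209
Extrapolate from 32.0 m to 104.0 m: V₃ = 24.4 × (104.0/32.0)^0.3209 = 24.4 × 1.4596 = 35.6148 m/s

35.61 m/s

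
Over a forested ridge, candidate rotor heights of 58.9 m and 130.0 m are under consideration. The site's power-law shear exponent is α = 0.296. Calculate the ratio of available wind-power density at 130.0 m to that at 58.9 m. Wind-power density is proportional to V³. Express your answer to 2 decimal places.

2.02

Speed ratio: V_B/V_A = (z_B/z_A)^α = (130.0/58.9)^0.296 = (2.2071)^0.296 = 1.26408
Power-density ratio: P_B/P_A = (V_B/V_A)³ = (1.26408)³ = 2.01985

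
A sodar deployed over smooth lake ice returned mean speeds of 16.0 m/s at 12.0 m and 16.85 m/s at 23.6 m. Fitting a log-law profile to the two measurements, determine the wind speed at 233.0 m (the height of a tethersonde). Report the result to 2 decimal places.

Log law: V ∝ ln(z/z₀). From the pair, with r = V₁/V₂ = 0.94955,
ln z₀ = (ln z₁ − r·ln z₂)/(1 − r) = (2.4849 − 0.94955×3.1612)/0.05045 = -10.2462 → z₀ = 0.00003549 m
V₃ = V₁ · ln(z₃/z₀)/ln(z₁/z₀) = 16.0 × 15.6972/12.7311 = 19.7277 m/s

19.73 m/s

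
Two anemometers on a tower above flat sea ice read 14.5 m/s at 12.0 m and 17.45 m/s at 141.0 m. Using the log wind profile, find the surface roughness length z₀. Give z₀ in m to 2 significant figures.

z₀ ≈ 0.000066 m

Log law: V(z) ∝ ln(z/z₀). With r = V₁/V₂ = 14.5/17.45 = 0.83095,
r · ln(z₂/z₀) = ln(z₁/z₀) ⇒ ln z₀ = (ln z₁ − r·ln z₂)/(1 − r)
ln z₀ = (2.48491 − 0.83095×4.94876) / 0.16905 = -9.6256
z₀ = exp(-9.6256) = 0.00006602 m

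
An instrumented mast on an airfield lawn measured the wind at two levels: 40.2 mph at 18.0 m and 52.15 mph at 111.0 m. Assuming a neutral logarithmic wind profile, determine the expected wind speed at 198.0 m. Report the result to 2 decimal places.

Log law: V ∝ ln(z/z₀). From the pair, with r = V₁/V₂ = 0.77085,
ln z₀ = (ln z₁ − r·ln z₂)/(1 − r) = (2.8904 − 0.77085×4.7095)/0.22915 = -3.2293 → z₀ = 0.03958 m
V₃ = V₁ · ln(z₃/z₀)/ln(z₁/z₀) = 40.2 × 8.5176/6.1197 = 55.9517 mph

55.95 mph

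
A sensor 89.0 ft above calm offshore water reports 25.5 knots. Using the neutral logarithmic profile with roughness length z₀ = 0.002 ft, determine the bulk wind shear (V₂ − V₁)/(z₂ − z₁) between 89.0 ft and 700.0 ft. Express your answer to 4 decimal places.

Log law: V₂ = V₁ · ln(z₂/z₀)/ln(z₁/z₀) = 25.5 × 12.7657/10.7032 = 30.4137 knots
ΔV/Δz = (30.4137 − 25.5)/(700.0 − 89.0) = 4.9137/611.0000 = 0.00804 knots/ft

0.0080 knots/ft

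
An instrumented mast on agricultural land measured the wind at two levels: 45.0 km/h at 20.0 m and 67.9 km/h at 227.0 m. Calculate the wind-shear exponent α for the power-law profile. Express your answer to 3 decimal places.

α ≈ 0.169

Power law: V₂/V₁ = (z₂/z₁)^α ⇒ α = ln(V₂/V₁) / ln(z₂/z₁)
α = ln(67.9/45.0) / ln(227.0/20.0) = ln(1.5089) / ln(11.3500)
  = 0.41137 / 2.42922 = 0.16934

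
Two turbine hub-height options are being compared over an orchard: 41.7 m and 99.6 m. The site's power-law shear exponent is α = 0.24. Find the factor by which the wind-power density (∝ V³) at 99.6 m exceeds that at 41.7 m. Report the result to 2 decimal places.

1.87

Speed ratio: V_B/V_A = (z_B/z_A)^α = (99.6/41.7)^0.24 = (2.3885)^0.24 = 1.23239
Power-density ratio: P_B/P_A = (V_B/V_A)³ = (1.23239)³ = 1.87175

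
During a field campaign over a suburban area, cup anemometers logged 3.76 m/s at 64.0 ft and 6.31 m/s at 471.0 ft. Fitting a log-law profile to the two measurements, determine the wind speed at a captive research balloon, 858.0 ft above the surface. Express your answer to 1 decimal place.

7.1 m/s

Log law: V ∝ ln(z/z₀). From the pair, with r = V₁/V₂ = 0.59588,
ln z₀ = (ln z₁ − r·ln z₂)/(1 − r) = (4.1589 − 0.59588×6.1549)/0.40412 = 1.2158 → z₀ = 3.373 ft
V₃ = V₁ · ln(z₃/z₀)/ln(z₁/z₀) = 3.76 × 5.5388/2.9431 = 7.0762 m/s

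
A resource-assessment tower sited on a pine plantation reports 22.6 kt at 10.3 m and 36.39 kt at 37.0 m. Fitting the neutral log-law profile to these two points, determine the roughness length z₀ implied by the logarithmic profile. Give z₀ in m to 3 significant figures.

Log law: V(z) ∝ ln(z/z₀). With r = V₁/V₂ = 22.6/36.39 = 0.62105,
r · ln(z₂/z₀) = ln(z₁/z₀) ⇒ ln z₀ = (ln z₁ − r·ln z₂)/(1 − r)
ln z₀ = (2.33214 − 0.62105×3.61092) / 0.37895 = 0.2364
z₀ = exp(0.2364) = 1.267 m

z₀ ≈ 1.27 m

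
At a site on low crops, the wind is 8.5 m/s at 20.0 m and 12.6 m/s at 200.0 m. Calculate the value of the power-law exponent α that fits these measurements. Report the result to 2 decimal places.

Power law: V₂/V₁ = (z₂/z₁)^α ⇒ α = ln(V₂/V₁) / ln(z₂/z₁)
α = ln(12.6/8.5) / ln(200.0/20.0) = ln(1.4824) / ln(10.0000)
  = 0.39363 / 2.30259 = 0.17095

α ≈ 0.17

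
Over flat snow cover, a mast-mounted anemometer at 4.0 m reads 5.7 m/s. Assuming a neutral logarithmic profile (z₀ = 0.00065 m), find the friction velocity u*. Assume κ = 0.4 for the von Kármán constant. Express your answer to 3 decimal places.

u* ≈ 0.261 m/s

Log law: V(z) = (u*/κ) · ln(z/z₀) ⇒ u* = κ · V / ln(z/z₀)
u* = 0.4 × 5.7 / ln(4.0/0.00065) = 0.4 × 5.7 / 8.7248
   = 2.2800 / 8.7248 = 0.2613 m/s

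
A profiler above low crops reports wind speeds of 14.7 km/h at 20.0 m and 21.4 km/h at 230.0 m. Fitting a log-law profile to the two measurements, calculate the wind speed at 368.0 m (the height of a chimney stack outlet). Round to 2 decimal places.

Log law: V ∝ ln(z/z₀). From the pair, with r = V₁/V₂ = 0.68692,
ln z₀ = (ln z₁ − r·ln z₂)/(1 − r) = (2.9957 − 0.68692×5.4381)/0.31308 = -2.3629 → z₀ = 0.09415 m
V₃ = V₁ · ln(z₃/z₀)/ln(z₁/z₀) = 14.7 × 8.2709/5.3586 = 22.6893 km/h

22.69 km/h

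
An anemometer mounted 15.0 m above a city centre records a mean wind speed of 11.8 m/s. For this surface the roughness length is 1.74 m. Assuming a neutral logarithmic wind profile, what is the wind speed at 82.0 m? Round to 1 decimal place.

Log law: V(z) ∝ ln(z/z₀), so V₂/V₁ = ln(z₂/z₀) / ln(z₁/z₀).
ln(82.0/1.74) = 3.8528, ln(15.0/1.74) = 2.1542
V₂ = 11.8 × 3.8528/2.1542 = 11.8 × 1.7886 = 21.1049 m/s

21.1 m/s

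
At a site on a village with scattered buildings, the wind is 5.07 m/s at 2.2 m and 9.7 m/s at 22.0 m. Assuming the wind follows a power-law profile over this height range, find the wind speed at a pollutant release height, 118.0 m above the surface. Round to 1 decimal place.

15.6 m/s

First find α: α = ln(V₂/V₁)/ln(z₂/z₁) = ln(9.7/5.07)/ln(22.0/2.2) = 0.64879/2.30259 = 0.2818
Extrapolate from 22.0 m to 118.0 m: V₃ = 9.7 × (118.0/22.0)^0.2818 = 9.7 × 1.6052 = 15.5707 m/s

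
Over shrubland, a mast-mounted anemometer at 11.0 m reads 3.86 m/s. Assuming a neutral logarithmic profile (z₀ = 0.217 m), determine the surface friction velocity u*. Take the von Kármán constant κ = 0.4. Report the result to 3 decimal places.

u* ≈ 0.393 m/s

Log law: V(z) = (u*/κ) · ln(z/z₀) ⇒ u* = κ · V / ln(z/z₀)
u* = 0.4 × 3.86 / ln(11.0/0.217) = 0.4 × 3.86 / 3.9258
   = 1.5440 / 3.9258 = 0.3933 m/s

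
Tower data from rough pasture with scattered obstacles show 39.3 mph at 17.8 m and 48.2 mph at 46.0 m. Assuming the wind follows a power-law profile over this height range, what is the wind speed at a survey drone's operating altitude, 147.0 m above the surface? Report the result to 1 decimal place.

61.9 mph

First find α: α = ln(V₂/V₁)/ln(z₂/z₁) = ln(48.2/39.3)/ln(46.0/17.8) = 0.20413/0.94944 = 0.2150
Extrapolate from 46.0 m to 147.0 m: V₃ = 48.2 × (147.0/46.0)^0.2150 = 48.2 × 1.2838 = 61.8771 mph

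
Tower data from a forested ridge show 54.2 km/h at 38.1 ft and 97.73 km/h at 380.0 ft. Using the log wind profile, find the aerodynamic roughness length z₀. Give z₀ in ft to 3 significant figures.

Log law: V(z) ∝ ln(z/z₀). With r = V₁/V₂ = 54.2/97.73 = 0.55459,
r · ln(z₂/z₀) = ln(z₁/z₀) ⇒ ln z₀ = (ln z₁ − r·ln z₂)/(1 − r)
ln z₀ = (3.64021 − 0.55459×5.94017) / 0.44541 = 0.7765
z₀ = exp(0.7765) = 2.174 ft

z₀ ≈ 2.17 ft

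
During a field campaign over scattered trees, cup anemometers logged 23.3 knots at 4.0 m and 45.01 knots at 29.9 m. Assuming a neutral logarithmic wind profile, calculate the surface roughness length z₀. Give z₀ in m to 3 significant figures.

Log law: V(z) ∝ ln(z/z₀). With r = V₁/V₂ = 23.3/45.01 = 0.51766,
r · ln(z₂/z₀) = ln(z₁/z₀) ⇒ ln z₀ = (ln z₁ − r·ln z₂)/(1 − r)
ln z₀ = (1.38629 − 0.51766×3.39786) / 0.48234 = -0.7726
z₀ = exp(-0.7726) = 0.4618 m

z₀ ≈ 0.462 m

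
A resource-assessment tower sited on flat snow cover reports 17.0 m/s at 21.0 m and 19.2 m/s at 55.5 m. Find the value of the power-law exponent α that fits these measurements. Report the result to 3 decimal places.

α ≈ 0.125

Power law: V₂/V₁ = (z₂/z₁)^α ⇒ α = ln(V₂/V₁) / ln(z₂/z₁)
α = ln(19.2/17.0) / ln(55.5/21.0) = ln(1.1294) / ln(2.6429)
  = 0.12170 / 0.97186 = 0.12522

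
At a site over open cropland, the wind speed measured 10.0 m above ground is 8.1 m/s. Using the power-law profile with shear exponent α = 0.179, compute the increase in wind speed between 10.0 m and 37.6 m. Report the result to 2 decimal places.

Power law: V₂ = V₁ · (z₂/z₁)^α = 8.1 × (3.7600)^0.179 = 10.2670 m/s
ΔV = 10.2670 − 8.1 = 2.1670 m/s

2.17 m/s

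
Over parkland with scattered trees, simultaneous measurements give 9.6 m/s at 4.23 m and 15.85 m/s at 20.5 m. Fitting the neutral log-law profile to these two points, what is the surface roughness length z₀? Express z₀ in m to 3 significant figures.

z₀ ≈ 0.375 m

Log law: V(z) ∝ ln(z/z₀). With r = V₁/V₂ = 9.6/15.85 = 0.60568,
r · ln(z₂/z₀) = ln(z₁/z₀) ⇒ ln z₀ = (ln z₁ − r·ln z₂)/(1 − r)
ln z₀ = (1.44220 − 0.60568×3.02042) / 0.39432 = -0.9819
z₀ = exp(-0.9819) = 0.3746 m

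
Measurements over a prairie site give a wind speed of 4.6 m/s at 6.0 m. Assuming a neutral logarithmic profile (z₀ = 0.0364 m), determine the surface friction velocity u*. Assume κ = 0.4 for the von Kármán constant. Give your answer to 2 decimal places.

Log law: V(z) = (u*/κ) · ln(z/z₀) ⇒ u* = κ · V / ln(z/z₀)
u* = 0.4 × 4.6 / ln(6.0/0.0364) = 0.4 × 4.6 / 5.1049
   = 1.8400 / 5.1049 = 0.3604 m/s

u* ≈ 0.36 m/s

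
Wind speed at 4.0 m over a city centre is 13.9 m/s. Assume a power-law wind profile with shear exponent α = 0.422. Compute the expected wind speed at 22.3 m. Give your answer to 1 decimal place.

Power-law profile: V₂ = V₁ · (z₂/z₁)^α
V₂ = 13.9 × (22.3/4.0)^0.422 = 13.9 × (5.5750)^0.422
    = 13.9 × 2.0650 = 28.7032 m/s

28.7 m/s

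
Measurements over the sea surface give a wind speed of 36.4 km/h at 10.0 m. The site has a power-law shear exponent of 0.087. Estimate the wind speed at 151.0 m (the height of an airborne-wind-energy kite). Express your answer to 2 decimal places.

46.10 km/h

Power-law profile: V₂ = V₁ · (z₂/z₁)^α
V₂ = 36.4 × (151.0/10.0)^0.087 = 36.4 × (15.1000)^0.087
    = 36.4 × 1.2664 = 46.0970 km/h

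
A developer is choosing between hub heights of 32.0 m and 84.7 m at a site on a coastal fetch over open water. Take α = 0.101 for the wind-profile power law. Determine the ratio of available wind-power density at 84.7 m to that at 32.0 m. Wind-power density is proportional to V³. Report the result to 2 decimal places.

1.34

Speed ratio: V_B/V_A = (z_B/z_A)^α = (84.7/32.0)^0.101 = (2.6469)^0.101 = 1.10331
Power-density ratio: P_B/P_A = (V_B/V_A)³ = (1.10331)³ = 1.34304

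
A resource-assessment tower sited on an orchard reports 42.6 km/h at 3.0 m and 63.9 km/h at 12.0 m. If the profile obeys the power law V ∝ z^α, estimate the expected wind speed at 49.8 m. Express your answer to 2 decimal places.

96.89 km/h

First find α: α = ln(V₂/V₁)/ln(z₂/z₁) = ln(63.9/42.6)/ln(12.0/3.0) = 0.40547/1.38629 = 0.2925
Extrapolate from 12.0 m to 49.8 m: V₃ = 63.9 × (49.8/12.0)^0.2925 = 63.9 × 1.5162 = 96.8876 km/h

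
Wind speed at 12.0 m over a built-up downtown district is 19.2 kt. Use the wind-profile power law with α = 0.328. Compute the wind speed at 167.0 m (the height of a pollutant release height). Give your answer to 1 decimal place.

45.5 kt

Power-law profile: V₂ = V₁ · (z₂/z₁)^α
V₂ = 19.2 × (167.0/12.0)^0.328 = 19.2 × (13.9167)^0.328
    = 19.2 × 2.3718 = 45.5387 kt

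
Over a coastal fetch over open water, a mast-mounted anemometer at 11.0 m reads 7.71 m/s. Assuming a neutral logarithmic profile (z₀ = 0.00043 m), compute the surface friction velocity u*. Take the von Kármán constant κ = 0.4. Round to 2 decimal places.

u* ≈ 0.30 m/s

Log law: V(z) = (u*/κ) · ln(z/z₀) ⇒ u* = κ · V / ln(z/z₀)
u* = 0.4 × 7.71 / ln(11.0/0.00043) = 0.4 × 7.71 / 10.1496
   = 3.0840 / 10.1496 = 0.3039 m/s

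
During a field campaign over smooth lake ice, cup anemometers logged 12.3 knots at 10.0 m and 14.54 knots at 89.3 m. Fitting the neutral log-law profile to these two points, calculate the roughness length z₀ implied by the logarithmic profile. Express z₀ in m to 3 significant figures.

Log law: V(z) ∝ ln(z/z₀). With r = V₁/V₂ = 12.3/14.54 = 0.84594,
r · ln(z₂/z₀) = ln(z₁/z₀) ⇒ ln z₀ = (ln z₁ − r·ln z₂)/(1 − r)
ln z₀ = (2.30259 − 0.84594×4.49200) / 0.15406 = -9.7197
z₀ = exp(-9.7197) = 0.00006009 m

z₀ ≈ 0.0000601 m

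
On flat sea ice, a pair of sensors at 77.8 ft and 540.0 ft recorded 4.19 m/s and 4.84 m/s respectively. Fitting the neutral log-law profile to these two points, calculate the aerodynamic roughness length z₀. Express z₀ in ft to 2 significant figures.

z₀ ≈ 0.00029 ft

Log law: V(z) ∝ ln(z/z₀). With r = V₁/V₂ = 4.19/4.84 = 0.86570,
r · ln(z₂/z₀) = ln(z₁/z₀) ⇒ ln z₀ = (ln z₁ − r·ln z₂)/(1 − r)
ln z₀ = (4.35414 − 0.86570×6.29157) / 0.13430 = -8.1348
z₀ = exp(-8.1348) = 0.0002932 ft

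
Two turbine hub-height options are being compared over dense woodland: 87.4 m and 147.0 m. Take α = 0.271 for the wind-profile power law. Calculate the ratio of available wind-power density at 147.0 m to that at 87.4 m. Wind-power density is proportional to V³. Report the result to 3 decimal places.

1.526

Speed ratio: V_B/V_A = (z_B/z_A)^α = (147.0/87.4)^0.271 = (1.6819)^0.271 = 1.15131
Power-density ratio: P_B/P_A = (V_B/V_A)³ = (1.15131)³ = 1.52609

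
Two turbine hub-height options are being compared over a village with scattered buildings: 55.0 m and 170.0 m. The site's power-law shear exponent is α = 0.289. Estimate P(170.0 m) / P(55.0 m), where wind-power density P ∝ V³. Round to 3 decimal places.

2.660

Speed ratio: V_B/V_A = (z_B/z_A)^α = (170.0/55.0)^0.289 = (3.0909)^0.289 = 1.38559
Power-density ratio: P_B/P_A = (V_B/V_A)³ = (1.38559)³ = 2.66014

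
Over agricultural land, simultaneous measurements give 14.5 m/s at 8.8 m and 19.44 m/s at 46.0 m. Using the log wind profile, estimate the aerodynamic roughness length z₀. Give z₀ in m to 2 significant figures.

z₀ ≈ 0.069 m

Log law: V(z) ∝ ln(z/z₀). With r = V₁/V₂ = 14.5/19.44 = 0.74588,
r · ln(z₂/z₀) = ln(z₁/z₀) ⇒ ln z₀ = (ln z₁ − r·ln z₂)/(1 − r)
ln z₀ = (2.17475 − 0.74588×3.82864) / 0.25412 = -2.6798
z₀ = exp(-2.6798) = 0.06858 m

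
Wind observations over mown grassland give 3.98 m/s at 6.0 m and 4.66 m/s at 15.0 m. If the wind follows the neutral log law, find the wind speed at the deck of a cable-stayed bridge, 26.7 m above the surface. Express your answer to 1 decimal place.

Log law: V ∝ ln(z/z₀). From the pair, with r = V₁/V₂ = 0.85408,
ln z₀ = (ln z₁ − r·ln z₂)/(1 − r) = (1.7918 − 0.85408×2.7081)/0.14592 = -3.5712 → z₀ = 0.02812 m
V₃ = V₁ · ln(z₃/z₀)/ln(z₁/z₀) = 3.98 × 6.8559/5.3630 = 5.0879 m/s

5.1 m/s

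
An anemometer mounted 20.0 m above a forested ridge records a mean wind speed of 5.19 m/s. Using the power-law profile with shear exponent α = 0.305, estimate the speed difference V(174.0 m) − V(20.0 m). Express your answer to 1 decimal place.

4.8 m/s

Power law: V₂ = V₁ · (z₂/z₁)^α = 5.19 × (8.7000)^0.305 = 10.0397 m/s
ΔV = 10.0397 − 5.19 = 4.8497 m/s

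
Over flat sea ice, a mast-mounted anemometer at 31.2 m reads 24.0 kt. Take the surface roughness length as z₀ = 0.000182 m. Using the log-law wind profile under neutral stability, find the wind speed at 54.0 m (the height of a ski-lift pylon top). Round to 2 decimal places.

Log law: V(z) ∝ ln(z/z₀), so V₂/V₁ = ln(z₂/z₀) / ln(z₁/z₀).
ln(54.0/0.000182) = 12.6005, ln(31.2/0.000182) = 12.0519
V₂ = 24.0 × 12.6005/12.0519 = 24.0 × 1.0455 = 25.0924 kt

25.09 kt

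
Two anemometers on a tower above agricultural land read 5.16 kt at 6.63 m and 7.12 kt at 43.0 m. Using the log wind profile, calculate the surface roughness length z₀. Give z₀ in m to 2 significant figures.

z₀ ≈ 0.048 m

Log law: V(z) ∝ ln(z/z₀). With r = V₁/V₂ = 5.16/7.12 = 0.72472,
r · ln(z₂/z₀) = ln(z₁/z₀) ⇒ ln z₀ = (ln z₁ − r·ln z₂)/(1 − r)
ln z₀ = (1.89160 − 0.72472×3.76120) / 0.27528 = -3.0304
z₀ = exp(-3.0304) = 0.04830 m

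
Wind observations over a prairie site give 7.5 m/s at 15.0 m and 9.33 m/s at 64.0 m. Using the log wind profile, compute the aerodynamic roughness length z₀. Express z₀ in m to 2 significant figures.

Log law: V(z) ∝ ln(z/z₀). With r = V₁/V₂ = 7.5/9.33 = 0.80386,
r · ln(z₂/z₀) = ln(z₁/z₀) ⇒ ln z₀ = (ln z₁ − r·ln z₂)/(1 − r)
ln z₀ = (2.70805 − 0.80386×4.15888) / 0.19614 = -3.2380
z₀ = exp(-3.2380) = 0.03924 m

z₀ ≈ 0.039 m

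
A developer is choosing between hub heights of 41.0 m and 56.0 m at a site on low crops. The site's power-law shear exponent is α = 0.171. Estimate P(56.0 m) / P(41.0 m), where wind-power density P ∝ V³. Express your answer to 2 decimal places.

Speed ratio: V_B/V_A = (z_B/z_A)^α = (56.0/41.0)^0.171 = (1.3659)^0.171 = 1.05476
Power-density ratio: P_B/P_A = (V_B/V_A)³ = (1.05476)³ = 1.17344

1.17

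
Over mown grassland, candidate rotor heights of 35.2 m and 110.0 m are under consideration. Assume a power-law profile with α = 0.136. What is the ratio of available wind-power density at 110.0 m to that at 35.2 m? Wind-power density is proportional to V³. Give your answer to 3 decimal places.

1.592

Speed ratio: V_B/V_A = (z_B/z_A)^α = (110.0/35.2)^0.136 = (3.1250)^0.136 = 1.16761
Power-density ratio: P_B/P_A = (V_B/V_A)³ = (1.16761)³ = 1.59184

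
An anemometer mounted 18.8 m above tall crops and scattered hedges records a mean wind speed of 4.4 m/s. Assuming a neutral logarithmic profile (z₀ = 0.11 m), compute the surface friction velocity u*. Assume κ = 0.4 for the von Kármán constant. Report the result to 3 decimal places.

Log law: V(z) = (u*/κ) · ln(z/z₀) ⇒ u* = κ · V / ln(z/z₀)
u* = 0.4 × 4.4 / ln(18.8/0.11) = 0.4 × 4.4 / 5.1411
   = 1.7600 / 5.1411 = 0.3423 m/s

u* ≈ 0.342 m/s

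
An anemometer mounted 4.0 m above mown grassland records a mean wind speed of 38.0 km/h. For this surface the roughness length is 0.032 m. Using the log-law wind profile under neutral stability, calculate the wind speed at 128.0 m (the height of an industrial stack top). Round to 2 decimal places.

65.28 km/h

Log law: V(z) ∝ ln(z/z₀), so V₂/V₁ = ln(z₂/z₀) / ln(z₁/z₀).
ln(128.0/0.032) = 8.2940, ln(4.0/0.032) = 4.8283
V₂ = 38.0 × 8.2940/4.8283 = 38.0 × 1.7178 = 65.2762 km/h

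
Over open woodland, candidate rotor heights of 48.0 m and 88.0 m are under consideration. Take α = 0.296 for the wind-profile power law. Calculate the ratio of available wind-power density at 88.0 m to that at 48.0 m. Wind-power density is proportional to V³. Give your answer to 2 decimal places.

1.71

Speed ratio: V_B/V_A = (z_B/z_A)^α = (88.0/48.0)^0.296 = (1.8333)^0.296 = 1.19652
Power-density ratio: P_B/P_A = (V_B/V_A)³ = (1.19652)³ = 1.71300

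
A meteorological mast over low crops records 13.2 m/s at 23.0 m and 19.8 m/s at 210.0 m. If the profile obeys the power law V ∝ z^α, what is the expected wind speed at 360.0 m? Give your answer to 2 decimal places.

21.86 m/s

First find α: α = ln(V₂/V₁)/ln(z₂/z₁) = ln(19.8/13.2)/ln(210.0/23.0) = 0.40547/2.21161 = 0.1833
Extrapolate from 210.0 m to 360.0 m: V₃ = 19.8 × (360.0/210.0)^0.1833 = 19.8 × 1.1039 = 21.8565 m/s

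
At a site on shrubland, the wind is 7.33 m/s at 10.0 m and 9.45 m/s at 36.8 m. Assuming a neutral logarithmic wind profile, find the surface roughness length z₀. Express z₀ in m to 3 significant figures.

Log law: V(z) ∝ ln(z/z₀). With r = V₁/V₂ = 7.33/9.45 = 0.77566,
r · ln(z₂/z₀) = ln(z₁/z₀) ⇒ ln z₀ = (ln z₁ − r·ln z₂)/(1 − r)
ln z₀ = (2.30259 − 0.77566×3.60550) / 0.22434 = -2.2023
z₀ = exp(-2.2023) = 0.1105 m

z₀ ≈ 0.111 m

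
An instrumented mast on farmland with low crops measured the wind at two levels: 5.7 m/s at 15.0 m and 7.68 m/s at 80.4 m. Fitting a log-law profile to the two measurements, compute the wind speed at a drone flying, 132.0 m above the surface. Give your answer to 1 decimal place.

8.3 m/s

Log law: V ∝ ln(z/z₀). From the pair, with r = V₁/V₂ = 0.74219,
ln z₀ = (ln z₁ − r·ln z₂)/(1 − r) = (2.7081 − 0.74219×4.3870)/0.25781 = -2.1253 → z₀ = 0.1194 m
V₃ = V₁ · ln(z₃/z₀)/ln(z₁/z₀) = 5.7 × 7.0081/4.8334 = 8.2647 m/s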